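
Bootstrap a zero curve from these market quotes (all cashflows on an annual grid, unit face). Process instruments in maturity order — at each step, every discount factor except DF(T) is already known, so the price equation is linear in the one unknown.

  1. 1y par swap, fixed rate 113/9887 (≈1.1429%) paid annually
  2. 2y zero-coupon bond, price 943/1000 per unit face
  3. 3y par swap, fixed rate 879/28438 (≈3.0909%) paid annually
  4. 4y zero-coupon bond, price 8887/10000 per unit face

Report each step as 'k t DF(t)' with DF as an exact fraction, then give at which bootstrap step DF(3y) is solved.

step 1 [1y] swap r/1=113/9887: DF=(1 − 113/9887·(0))/(1+113/9887) = 9887/10000 ≈ 0.988700
step 2 [2y] zero: DF = P = 943/1000 ≈ 0.943000
step 3 [3y] swap r/1=879/28438: DF=(1 − 879/28438·(0.988700+0.943000))/(1+879/28438) = 9121/10000 ≈ 0.912100
step 4 [4y] zero: DF = P = 8887/10000 ≈ 0.888700

1 1 9887/10000
2 2 943/1000
3 3 9121/10000
4 4 8887/10000
DF(3y) is solved at step 3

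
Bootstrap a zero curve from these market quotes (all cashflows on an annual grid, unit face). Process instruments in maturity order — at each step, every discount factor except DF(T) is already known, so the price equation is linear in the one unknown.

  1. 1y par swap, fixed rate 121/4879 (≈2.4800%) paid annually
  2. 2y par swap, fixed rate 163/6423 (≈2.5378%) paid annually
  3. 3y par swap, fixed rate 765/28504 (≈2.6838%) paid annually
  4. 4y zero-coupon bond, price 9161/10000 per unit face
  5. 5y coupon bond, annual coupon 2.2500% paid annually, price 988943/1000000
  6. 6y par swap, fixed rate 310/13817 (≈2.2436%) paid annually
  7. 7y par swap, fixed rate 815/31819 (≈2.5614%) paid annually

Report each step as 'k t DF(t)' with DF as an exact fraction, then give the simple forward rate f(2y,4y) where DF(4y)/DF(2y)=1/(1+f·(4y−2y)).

step 1 [1y] swap r/1=121/4879: DF=(1 − 121/4879·(0))/(1+121/4879) = 4879/5000 ≈ 0.975800
step 2 [2y] swap r/1=163/6423: DF=(1 − 163/6423·(0.975800))/(1+163/6423) = 9511/10000 ≈ 0.951100
step 3 [3y] swap r/1=765/28504: DF=(1 − 765/28504·(0.975800+0.951100))/(1+765/28504) = 1847/2000 ≈ 0.923500
step 4 [4y] zero: DF = P = 9161/10000 ≈ 0.916100
step 5 [5y] bond c/1=9/400: DF=(988943/1000000 − 9/400·(0.975800+0.951100+0.923500+0.916100))/(1+9/400) = 8843/10000 ≈ 0.884300
step 6 [6y] swap r/1=310/13817: DF=(1 − 310/13817·(0.975800+0.951100+0.923500+0.916100+0.884300))/(1+310/13817) = 219/250 ≈ 0.876000
step 7 [7y] swap r/1=815/31819: DF=(1 − 815/31819·(0.975800+0.951100+0.923500+0.916100+0.884300+0.876000))/(1+815/31819) = 837/1000 ≈ 0.837000

1 1 4879/5000
2 2 9511/10000
3 3 1847/2000
4 4 9161/10000
5 5 8843/10000
6 6 219/250
7 7 837/1000
f(2y,4y) = ((9511/10000)/(9161/10000) − 1)/(2) = 175/9161 ≈ 1.9103%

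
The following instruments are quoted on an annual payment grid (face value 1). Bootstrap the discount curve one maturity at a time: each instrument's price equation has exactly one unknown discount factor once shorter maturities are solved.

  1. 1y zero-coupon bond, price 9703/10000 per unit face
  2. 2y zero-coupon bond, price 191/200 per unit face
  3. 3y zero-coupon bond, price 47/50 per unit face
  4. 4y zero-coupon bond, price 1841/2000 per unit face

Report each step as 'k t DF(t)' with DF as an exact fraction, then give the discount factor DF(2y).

1 1 9703/10000
2 2 191/200
3 3 47/50
4 4 1841/2000
DF(2y) = 191/200 ≈ 0.955000

step 1 [1y] zero: DF = P = 9703/10000 ≈ 0.970300
step 2 [2y] zero: DF = P = 191/200 ≈ 0.955000
step 3 [3y] zero: DF = P = 47/50 ≈ 0.940000
step 4 [4y] zero: DF = P = 1841/2000 ≈ 0.920500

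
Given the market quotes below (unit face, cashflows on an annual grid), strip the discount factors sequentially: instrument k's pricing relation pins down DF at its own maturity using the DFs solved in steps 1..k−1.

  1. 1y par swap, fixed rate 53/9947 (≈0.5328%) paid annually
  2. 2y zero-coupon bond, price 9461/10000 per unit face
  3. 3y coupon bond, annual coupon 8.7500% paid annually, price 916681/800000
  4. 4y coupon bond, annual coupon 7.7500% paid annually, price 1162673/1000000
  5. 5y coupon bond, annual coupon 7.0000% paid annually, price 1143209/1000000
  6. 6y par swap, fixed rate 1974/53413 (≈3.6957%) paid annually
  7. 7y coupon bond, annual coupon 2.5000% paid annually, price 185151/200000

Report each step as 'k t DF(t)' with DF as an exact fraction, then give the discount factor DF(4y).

step 1 [1y] swap r/1=53/9947: DF=(1 − 53/9947·(0))/(1+53/9947) = 9947/10000 ≈ 0.994700
step 2 [2y] zero: DF = P = 9461/10000 ≈ 0.946100
step 3 [3y] bond c/1=7/80: DF=(916681/800000 − 7/80·(0.994700+0.946100))/(1+7/80) = 359/400 ≈ 0.897500
step 4 [4y] bond c/1=31/400: DF=(1162673/1000000 − 31/400·(0.994700+0.946100+0.897500))/(1+31/400) = 8749/10000 ≈ 0.874900
step 5 [5y] bond c/1=7/100: DF=(1143209/1000000 − 7/100·(0.994700+0.946100+0.897500+0.874900))/(1+7/100) = 1651/2000 ≈ 0.825500
step 6 [6y] swap r/1=1974/53413: DF=(1 − 1974/53413·(0.994700+0.946100+0.897500+0.874900+0.825500))/(1+1974/53413) = 4013/5000 ≈ 0.802600
step 7 [7y] bond c/1=1/40: DF=(185151/200000 − 1/40·(0.994700+0.946100+0.897500+0.874900+0.825500+0.802600))/(1+1/40) = 7729/10000 ≈ 0.772900

1 1 9947/10000
2 2 9461/10000
3 3 359/400
4 4 8749/10000
5 5 1651/2000
6 6 4013/5000
7 7 7729/10000
DF(4y) = 8749/10000 ≈ 0.874900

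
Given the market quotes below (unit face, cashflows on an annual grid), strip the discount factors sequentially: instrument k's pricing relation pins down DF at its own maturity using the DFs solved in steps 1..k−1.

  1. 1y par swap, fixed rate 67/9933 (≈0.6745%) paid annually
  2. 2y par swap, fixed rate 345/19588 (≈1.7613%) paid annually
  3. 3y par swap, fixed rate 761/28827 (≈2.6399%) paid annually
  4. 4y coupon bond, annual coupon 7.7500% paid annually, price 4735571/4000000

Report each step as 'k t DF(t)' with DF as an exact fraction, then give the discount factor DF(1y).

1 1 9933/10000
2 2 1931/2000
3 3 9239/10000
4 4 4457/5000
DF(1y) = 9933/10000 ≈ 0.993300

step 1 [1y] swap r/1=67/9933: DF=(1 − 67/9933·(0))/(1+67/9933) = 9933/10000 ≈ 0.993300
step 2 [2y] swap r/1=345/19588: DF=(1 − 345/19588·(0.993300))/(1+345/19588) = 1931/2000 ≈ 0.965500
step 3 [3y] swap r/1=761/28827: DF=(1 − 761/28827·(0.993300+0.965500))/(1+761/28827) = 9239/10000 ≈ 0.923900
step 4 [4y] bond c/1=31/400: DF=(4735571/4000000 − 31/400·(0.993300+0.965500+0.923900))/(1+31/400) = 4457/5000 ≈ 0.891400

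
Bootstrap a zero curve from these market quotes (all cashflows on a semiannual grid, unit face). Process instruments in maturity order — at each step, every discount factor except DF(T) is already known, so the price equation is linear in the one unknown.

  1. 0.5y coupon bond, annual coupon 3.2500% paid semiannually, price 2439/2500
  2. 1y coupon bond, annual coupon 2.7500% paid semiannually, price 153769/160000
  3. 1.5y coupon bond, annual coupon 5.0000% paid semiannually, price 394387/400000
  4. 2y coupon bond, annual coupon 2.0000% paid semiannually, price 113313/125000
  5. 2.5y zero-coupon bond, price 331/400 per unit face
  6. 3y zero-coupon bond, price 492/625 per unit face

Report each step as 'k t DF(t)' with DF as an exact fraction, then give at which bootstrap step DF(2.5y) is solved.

step 1 [0.5y] bond c/2=13/800: DF=(2439/2500 − 13/800·(0))/(1+13/800) = 24/25 ≈ 0.960000
step 2 [1y] bond c/2=11/800: DF=(153769/160000 − 11/800·(0.960000))/(1+11/800) = 187/200 ≈ 0.935000
step 3 [1.5y] bond c/2=1/40: DF=(394387/400000 − 1/40·(0.960000+0.935000))/(1+1/40) = 9157/10000 ≈ 0.915700
step 4 [2y] bond c/2=1/100: DF=(113313/125000 − 1/100·(0.960000+0.935000+0.915700))/(1+1/100) = 8697/10000 ≈ 0.869700
step 5 [2.5y] zero: DF = P = 331/400 ≈ 0.827500
step 6 [3y] zero: DF = P = 492/625 ≈ 0.787200

1 1/2 24/25
2 1 187/200
3 3/2 9157/10000
4 2 8697/10000
5 5/2 331/400
6 3 492/625
DF(2.5y) is solved at step 5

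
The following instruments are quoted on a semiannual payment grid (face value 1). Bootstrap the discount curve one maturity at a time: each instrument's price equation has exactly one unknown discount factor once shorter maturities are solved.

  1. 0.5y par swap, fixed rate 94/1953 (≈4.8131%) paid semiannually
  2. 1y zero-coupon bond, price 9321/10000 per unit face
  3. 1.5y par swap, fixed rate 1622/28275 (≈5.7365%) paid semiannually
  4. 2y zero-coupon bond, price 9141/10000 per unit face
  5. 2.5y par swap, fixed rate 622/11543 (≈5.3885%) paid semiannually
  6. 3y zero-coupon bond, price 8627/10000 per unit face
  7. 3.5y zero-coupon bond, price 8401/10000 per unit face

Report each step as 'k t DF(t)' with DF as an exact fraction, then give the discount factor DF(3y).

step 1 [0.5y] swap r/2=47/1953: DF=(1 − 47/1953·(0))/(1+47/1953) = 1953/2000 ≈ 0.976500
step 2 [1y] zero: DF = P = 9321/10000 ≈ 0.932100
step 3 [1.5y] swap r/2=811/28275: DF=(1 − 811/28275·(0.976500+0.932100))/(1+811/28275) = 9189/10000 ≈ 0.918900
step 4 [2y] zero: DF = P = 9141/10000 ≈ 0.914100
step 5 [2.5y] swap r/2=311/11543: DF=(1 − 311/11543·(0.976500+0.932100+0.918900+0.914100))/(1+311/11543) = 2189/2500 ≈ 0.875600
step 6 [3y] zero: DF = P = 8627/10000 ≈ 0.862700
step 7 [3.5y] zero: DF = P = 8401/10000 ≈ 0.840100

1 1/2 1953/2000
2 1 9321/10000
3 3/2 9189/10000
4 2 9141/10000
5 5/2 2189/2500
6 3 8627/10000
7 7/2 8401/10000
DF(3y) = 8627/10000 ≈ 0.862700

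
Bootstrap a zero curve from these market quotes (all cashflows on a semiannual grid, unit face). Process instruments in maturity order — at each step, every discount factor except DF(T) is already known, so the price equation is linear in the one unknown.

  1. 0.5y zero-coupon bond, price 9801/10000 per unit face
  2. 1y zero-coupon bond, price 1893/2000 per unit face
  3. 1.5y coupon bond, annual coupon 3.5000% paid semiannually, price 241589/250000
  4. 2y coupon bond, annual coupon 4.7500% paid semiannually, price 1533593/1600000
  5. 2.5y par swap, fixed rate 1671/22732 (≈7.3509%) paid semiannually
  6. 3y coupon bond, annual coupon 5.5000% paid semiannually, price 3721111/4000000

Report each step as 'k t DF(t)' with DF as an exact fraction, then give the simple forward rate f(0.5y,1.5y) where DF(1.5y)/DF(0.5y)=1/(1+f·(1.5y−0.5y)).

1 1/2 9801/10000
2 1 1893/2000
3 3/2 4583/5000
4 2 8703/10000
5 5/2 8329/10000
6 3 7837/10000
f(0.5y,1.5y) = ((9801/10000)/(4583/5000) − 1)/(1) = 635/9166 ≈ 6.9278%

step 1 [0.5y] zero: DF = P = 9801/10000 ≈ 0.980100
step 2 [1y] zero: DF = P = 1893/2000 ≈ 0.946500
step 3 [1.5y] bond c/2=7/400: DF=(241589/250000 − 7/400·(0.980100+0.946500))/(1+7/400) = 4583/5000 ≈ 0.916600
step 4 [2y] bond c/2=19/800: DF=(1533593/1600000 − 19/800·(0.980100+0.946500+0.916600))/(1+19/800) = 8703/10000 ≈ 0.870300
step 5 [2.5y] swap r/2=1671/45464: DF=(1 − 1671/45464·(0.980100+0.946500+0.916600+0.870300))/(1+1671/45464) = 8329/10000 ≈ 0.832900
step 6 [3y] bond c/2=11/400: DF=(3721111/4000000 − 11/400·(0.980100+0.946500+0.916600+0.870300+0.832900))/(1+11/400) = 7837/10000 ≈ 0.783700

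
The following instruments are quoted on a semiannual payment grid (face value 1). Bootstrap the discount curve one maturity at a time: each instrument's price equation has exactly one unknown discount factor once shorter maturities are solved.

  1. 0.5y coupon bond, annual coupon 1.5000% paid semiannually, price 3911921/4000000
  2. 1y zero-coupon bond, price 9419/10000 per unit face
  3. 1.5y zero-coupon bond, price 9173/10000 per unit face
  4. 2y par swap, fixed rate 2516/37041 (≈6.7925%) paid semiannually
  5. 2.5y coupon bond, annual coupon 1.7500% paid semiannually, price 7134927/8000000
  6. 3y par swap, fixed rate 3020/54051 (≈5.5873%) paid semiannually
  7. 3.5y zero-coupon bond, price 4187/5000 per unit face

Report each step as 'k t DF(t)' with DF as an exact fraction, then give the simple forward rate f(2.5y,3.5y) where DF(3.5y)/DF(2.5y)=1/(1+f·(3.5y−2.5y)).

1 1/2 9707/10000
2 1 9419/10000
3 3/2 9173/10000
4 2 4371/5000
5 5/2 213/250
6 3 849/1000
7 7/2 4187/5000
f(2.5y,3.5y) = ((213/250)/(4187/5000) − 1)/(1) = 73/4187 ≈ 1.7435%

step 1 [0.5y] bond c/2=3/400: DF=(3911921/4000000 − 3/400·(0))/(1+3/400) = 9707/10000 ≈ 0.970700
step 2 [1y] zero: DF = P = 9419/10000 ≈ 0.941900
step 3 [1.5y] zero: DF = P = 9173/10000 ≈ 0.917300
step 4 [2y] swap r/2=1258/37041: DF=(1 − 1258/37041·(0.970700+0.941900+0.917300))/(1+1258/37041) = 4371/5000 ≈ 0.874200
step 5 [2.5y] bond c/2=7/800: DF=(7134927/8000000 − 7/800·(0.970700+0.941900+0.917300+0.874200))/(1+7/800) = 213/250 ≈ 0.852000
step 6 [3y] swap r/2=1510/54051: DF=(1 − 1510/54051·(0.970700+0.941900+0.917300+0.874200+0.852000))/(1+1510/54051) = 849/1000 ≈ 0.849000
step 7 [3.5y] zero: DF = P = 4187/5000 ≈ 0.837400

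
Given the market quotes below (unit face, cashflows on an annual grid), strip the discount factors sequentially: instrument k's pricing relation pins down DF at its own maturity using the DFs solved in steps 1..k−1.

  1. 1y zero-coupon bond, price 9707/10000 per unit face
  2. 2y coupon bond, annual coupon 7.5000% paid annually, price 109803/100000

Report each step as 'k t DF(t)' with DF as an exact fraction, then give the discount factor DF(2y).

step 1 [1y] zero: DF = P = 9707/10000 ≈ 0.970700
step 2 [2y] bond c/1=3/40: DF=(109803/100000 − 3/40·(0.970700))/(1+3/40) = 9537/10000 ≈ 0.953700

1 1 9707/10000
2 2 9537/10000
DF(2y) = 9537/10000 ≈ 0.953700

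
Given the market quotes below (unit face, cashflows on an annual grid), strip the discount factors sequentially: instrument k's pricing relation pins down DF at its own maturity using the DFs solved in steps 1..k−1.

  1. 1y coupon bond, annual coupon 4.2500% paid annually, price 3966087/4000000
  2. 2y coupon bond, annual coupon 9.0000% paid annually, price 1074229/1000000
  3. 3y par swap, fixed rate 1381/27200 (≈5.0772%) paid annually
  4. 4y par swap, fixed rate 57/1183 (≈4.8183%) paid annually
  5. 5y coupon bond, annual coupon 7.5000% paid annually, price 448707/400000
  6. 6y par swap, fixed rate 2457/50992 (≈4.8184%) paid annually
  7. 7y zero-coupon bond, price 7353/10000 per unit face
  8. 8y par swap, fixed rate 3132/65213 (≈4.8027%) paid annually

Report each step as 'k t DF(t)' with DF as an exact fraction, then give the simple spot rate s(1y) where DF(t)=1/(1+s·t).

1 1 9511/10000
2 2 907/1000
3 3 8619/10000
4 4 829/1000
5 5 7959/10000
6 6 7543/10000
7 7 7353/10000
8 8 1717/2500
s(1y) = (1/(9511/10000) − 1)/(1) = 489/9511 ≈ 5.1414%

step 1 [1y] bond c/1=17/400: DF=(3966087/4000000 − 17/400·(0))/(1+17/400) = 9511/10000 ≈ 0.951100
step 2 [2y] bond c/1=9/100: DF=(1074229/1000000 − 9/100·(0.951100))/(1+9/100) = 907/1000 ≈ 0.907000
step 3 [3y] swap r/1=1381/27200: DF=(1 − 1381/27200·(0.951100+0.907000))/(1+1381/27200) = 8619/10000 ≈ 0.861900
step 4 [4y] swap r/1=57/1183: DF=(1 − 57/1183·(0.951100+0.907000+0.861900))/(1+57/1183) = 829/1000 ≈ 0.829000
step 5 [5y] bond c/1=3/40: DF=(448707/400000 − 3/40·(0.951100+0.907000+0.861900+0.829000))/(1+3/40) = 7959/10000 ≈ 0.795900
step 6 [6y] swap r/1=2457/50992: DF=(1 − 2457/50992·(0.951100+0.907000+0.861900+0.829000+0.795900))/(1+2457/50992) = 7543/10000 ≈ 0.754300
step 7 [7y] zero: DF = P = 7353/10000 ≈ 0.735300
step 8 [8y] swap r/1=3132/65213: DF=(1 − 3132/65213·(0.951100+0.907000+0.861900+0.829000+0.795900+0.754300+0.735300))/(1+3132/65213) = 1717/2500 ≈ 0.686800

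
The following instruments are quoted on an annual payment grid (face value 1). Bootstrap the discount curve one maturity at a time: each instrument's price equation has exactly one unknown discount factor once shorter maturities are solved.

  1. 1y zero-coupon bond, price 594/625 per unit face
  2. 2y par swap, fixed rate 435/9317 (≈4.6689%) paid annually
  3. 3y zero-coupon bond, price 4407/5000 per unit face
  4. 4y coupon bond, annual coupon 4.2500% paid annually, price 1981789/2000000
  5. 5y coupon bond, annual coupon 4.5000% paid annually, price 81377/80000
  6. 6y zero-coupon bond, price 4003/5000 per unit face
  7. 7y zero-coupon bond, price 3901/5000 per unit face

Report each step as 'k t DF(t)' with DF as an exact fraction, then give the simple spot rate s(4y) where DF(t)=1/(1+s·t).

1 1 594/625
2 2 913/1000
3 3 4407/5000
4 4 4193/5000
5 5 8191/10000
6 6 4003/5000
7 7 3901/5000
s(4y) = (1/(4193/5000) − 1)/(4) = 807/16772 ≈ 4.8116%

step 1 [1y] zero: DF = P = 594/625 ≈ 0.950400
step 2 [2y] swap r/1=435/9317: DF=(1 − 435/9317·(0.950400))/(1+435/9317) = 913/1000 ≈ 0.913000
step 3 [3y] zero: DF = P = 4407/5000 ≈ 0.881400
step 4 [4y] bond c/1=17/400: DF=(1981789/2000000 − 17/400·(0.950400+0.913000+0.881400))/(1+17/400) = 4193/5000 ≈ 0.838600
step 5 [5y] bond c/1=9/200: DF=(81377/80000 − 9/200·(0.950400+0.913000+0.881400+0.838600))/(1+9/200) = 8191/10000 ≈ 0.819100
step 6 [6y] zero: DF = P = 4003/5000 ≈ 0.800600
step 7 [7y] zero: DF = P = 3901/5000 ≈ 0.780200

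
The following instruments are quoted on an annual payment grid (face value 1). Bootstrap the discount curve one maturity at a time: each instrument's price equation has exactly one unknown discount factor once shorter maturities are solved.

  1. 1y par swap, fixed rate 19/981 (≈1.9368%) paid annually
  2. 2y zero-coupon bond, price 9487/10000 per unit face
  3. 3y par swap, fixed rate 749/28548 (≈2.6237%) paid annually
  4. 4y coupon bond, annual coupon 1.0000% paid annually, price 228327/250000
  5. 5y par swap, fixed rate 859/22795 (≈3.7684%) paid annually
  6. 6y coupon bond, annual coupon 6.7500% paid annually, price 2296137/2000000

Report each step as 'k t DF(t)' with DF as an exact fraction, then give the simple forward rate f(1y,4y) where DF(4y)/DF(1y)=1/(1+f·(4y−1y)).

step 1 [1y] swap r/1=19/981: DF=(1 − 19/981·(0))/(1+19/981) = 981/1000 ≈ 0.981000
step 2 [2y] zero: DF = P = 9487/10000 ≈ 0.948700
step 3 [3y] swap r/1=749/28548: DF=(1 − 749/28548·(0.981000+0.948700))/(1+749/28548) = 9251/10000 ≈ 0.925100
step 4 [4y] bond c/1=1/100: DF=(228327/250000 − 1/100·(0.981000+0.948700+0.925100))/(1+1/100) = 219/250 ≈ 0.876000
step 5 [5y] swap r/1=859/22795: DF=(1 − 859/22795·(0.981000+0.948700+0.925100+0.876000))/(1+859/22795) = 4141/5000 ≈ 0.828200
step 6 [6y] bond c/1=27/400: DF=(2296137/2000000 − 27/400·(0.981000+0.948700+0.925100+0.876000+0.828200))/(1+27/400) = 492/625 ≈ 0.787200

1 1 981/1000
2 2 9487/10000
3 3 9251/10000
4 4 219/250
5 5 4141/5000
6 6 492/625
f(1y,4y) = ((981/1000)/(219/250) − 1)/(3) = 35/876 ≈ 3.9954%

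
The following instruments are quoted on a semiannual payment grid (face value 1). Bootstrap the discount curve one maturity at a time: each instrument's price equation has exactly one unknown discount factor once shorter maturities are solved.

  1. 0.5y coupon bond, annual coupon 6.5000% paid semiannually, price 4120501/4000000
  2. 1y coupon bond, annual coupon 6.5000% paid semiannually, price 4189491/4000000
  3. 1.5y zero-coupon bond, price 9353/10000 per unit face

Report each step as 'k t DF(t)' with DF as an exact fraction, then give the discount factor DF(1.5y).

step 1 [0.5y] bond c/2=13/400: DF=(4120501/4000000 − 13/400·(0))/(1+13/400) = 9977/10000 ≈ 0.997700
step 2 [1y] bond c/2=13/400: DF=(4189491/4000000 − 13/400·(0.997700))/(1+13/400) = 983/1000 ≈ 0.983000
step 3 [1.5y] zero: DF = P = 9353/10000 ≈ 0.935300

1 1/2 9977/10000
2 1 983/1000
3 3/2 9353/10000
DF(1.5y) = 9353/10000 ≈ 0.935300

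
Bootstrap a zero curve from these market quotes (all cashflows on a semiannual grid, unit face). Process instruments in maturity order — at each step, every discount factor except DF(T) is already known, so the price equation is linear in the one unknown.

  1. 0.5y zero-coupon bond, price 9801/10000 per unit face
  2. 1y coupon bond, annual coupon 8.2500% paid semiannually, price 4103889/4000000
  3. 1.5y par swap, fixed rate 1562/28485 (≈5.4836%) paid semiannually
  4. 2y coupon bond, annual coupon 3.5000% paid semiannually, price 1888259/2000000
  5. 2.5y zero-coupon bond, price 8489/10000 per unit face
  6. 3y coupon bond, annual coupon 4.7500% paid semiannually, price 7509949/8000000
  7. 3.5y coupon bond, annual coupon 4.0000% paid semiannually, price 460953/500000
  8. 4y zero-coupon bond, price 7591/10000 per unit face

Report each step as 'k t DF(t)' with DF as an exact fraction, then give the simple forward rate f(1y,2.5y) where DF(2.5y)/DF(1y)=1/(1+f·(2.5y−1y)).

step 1 [0.5y] zero: DF = P = 9801/10000 ≈ 0.980100
step 2 [1y] bond c/2=33/800: DF=(4103889/4000000 − 33/800·(0.980100))/(1+33/800) = 1893/2000 ≈ 0.946500
step 3 [1.5y] swap r/2=781/28485: DF=(1 − 781/28485·(0.980100+0.946500))/(1+781/28485) = 9219/10000 ≈ 0.921900
step 4 [2y] bond c/2=7/400: DF=(1888259/2000000 − 7/400·(0.980100+0.946500+0.921900))/(1+7/400) = 8789/10000 ≈ 0.878900
step 5 [2.5y] zero: DF = P = 8489/10000 ≈ 0.848900
step 6 [3y] bond c/2=19/800: DF=(7509949/8000000 − 19/800·(0.980100+0.946500+0.921900+0.878900+0.848900))/(1+19/800) = 2027/2500 ≈ 0.810800
step 7 [3.5y] bond c/2=1/50: DF=(460953/500000 − 1/50·(0.980100+0.946500+0.921900+0.878900+0.848900+0.810800))/(1+1/50) = 3991/5000 ≈ 0.798200
step 8 [4y] zero: DF = P = 7591/10000 ≈ 0.759100

1 1/2 9801/10000
2 1 1893/2000
3 3/2 9219/10000
4 2 8789/10000
5 5/2 8489/10000
6 3 2027/2500
7 7/2 3991/5000
8 4 7591/10000
f(1y,2.5y) = ((1893/2000)/(8489/10000) − 1)/(3/2) = 1952/25467 ≈ 7.6648%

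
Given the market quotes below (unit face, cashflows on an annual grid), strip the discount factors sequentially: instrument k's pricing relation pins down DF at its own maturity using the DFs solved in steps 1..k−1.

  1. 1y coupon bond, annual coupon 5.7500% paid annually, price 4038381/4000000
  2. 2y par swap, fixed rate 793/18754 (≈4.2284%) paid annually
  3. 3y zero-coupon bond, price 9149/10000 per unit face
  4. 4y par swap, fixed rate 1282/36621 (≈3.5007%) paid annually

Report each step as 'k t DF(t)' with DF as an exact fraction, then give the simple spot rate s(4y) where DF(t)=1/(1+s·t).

step 1 [1y] bond c/1=23/400: DF=(4038381/4000000 − 23/400·(0))/(1+23/400) = 9547/10000 ≈ 0.954700
step 2 [2y] swap r/1=793/18754: DF=(1 − 793/18754·(0.954700))/(1+793/18754) = 9207/10000 ≈ 0.920700
step 3 [3y] zero: DF = P = 9149/10000 ≈ 0.914900
step 4 [4y] swap r/1=1282/36621: DF=(1 − 1282/36621·(0.954700+0.920700+0.914900))/(1+1282/36621) = 4359/5000 ≈ 0.871800

1 1 9547/10000
2 2 9207/10000
3 3 9149/10000
4 4 4359/5000
s(4y) = (1/(4359/5000) − 1)/(4) = 641/17436 ≈ 3.6763%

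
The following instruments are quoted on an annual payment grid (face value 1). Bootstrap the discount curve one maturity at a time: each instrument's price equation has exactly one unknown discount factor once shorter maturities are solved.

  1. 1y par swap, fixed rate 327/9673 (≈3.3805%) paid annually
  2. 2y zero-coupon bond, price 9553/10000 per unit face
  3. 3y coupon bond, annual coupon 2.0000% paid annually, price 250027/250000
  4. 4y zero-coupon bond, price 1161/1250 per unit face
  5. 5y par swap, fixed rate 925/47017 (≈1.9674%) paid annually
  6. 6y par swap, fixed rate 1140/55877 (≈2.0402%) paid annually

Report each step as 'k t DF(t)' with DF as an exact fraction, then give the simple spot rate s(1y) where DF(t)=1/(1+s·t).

step 1 [1y] swap r/1=327/9673: DF=(1 − 327/9673·(0))/(1+327/9673) = 9673/10000 ≈ 0.967300
step 2 [2y] zero: DF = P = 9553/10000 ≈ 0.955300
step 3 [3y] bond c/1=1/50: DF=(250027/250000 − 1/50·(0.967300+0.955300))/(1+1/50) = 2357/2500 ≈ 0.942800
step 4 [4y] zero: DF = P = 1161/1250 ≈ 0.928800
step 5 [5y] swap r/1=925/47017: DF=(1 − 925/47017·(0.967300+0.955300+0.942800+0.928800))/(1+925/47017) = 363/400 ≈ 0.907500
step 6 [6y] swap r/1=1140/55877: DF=(1 − 1140/55877·(0.967300+0.955300+0.942800+0.928800+0.907500))/(1+1140/55877) = 443/500 ≈ 0.886000

1 1 9673/10000
2 2 9553/10000
3 3 2357/2500
4 4 1161/1250
5 5 363/400
6 6 443/500
s(1y) = (1/(9673/10000) − 1)/(1) = 327/9673 ≈ 3.3805%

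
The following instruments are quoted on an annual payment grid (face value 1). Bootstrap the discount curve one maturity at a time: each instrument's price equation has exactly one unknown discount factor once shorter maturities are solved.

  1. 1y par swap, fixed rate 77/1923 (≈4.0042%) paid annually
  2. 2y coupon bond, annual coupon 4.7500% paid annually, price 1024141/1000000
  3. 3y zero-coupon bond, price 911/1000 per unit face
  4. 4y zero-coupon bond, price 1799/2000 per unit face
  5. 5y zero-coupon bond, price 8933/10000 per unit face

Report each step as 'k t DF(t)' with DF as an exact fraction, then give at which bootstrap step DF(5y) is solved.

step 1 [1y] swap r/1=77/1923: DF=(1 − 77/1923·(0))/(1+77/1923) = 1923/2000 ≈ 0.961500
step 2 [2y] bond c/1=19/400: DF=(1024141/1000000 − 19/400·(0.961500))/(1+19/400) = 9341/10000 ≈ 0.934100
step 3 [3y] zero: DF = P = 911/1000 ≈ 0.911000
step 4 [4y] zero: DF = P = 1799/2000 ≈ 0.899500
step 5 [5y] zero: DF = P = 8933/10000 ≈ 0.893300

1 1 1923/2000
2 2 9341/10000
3 3 911/1000
4 4 1799/2000
5 5 8933/10000
DF(5y) is solved at step 5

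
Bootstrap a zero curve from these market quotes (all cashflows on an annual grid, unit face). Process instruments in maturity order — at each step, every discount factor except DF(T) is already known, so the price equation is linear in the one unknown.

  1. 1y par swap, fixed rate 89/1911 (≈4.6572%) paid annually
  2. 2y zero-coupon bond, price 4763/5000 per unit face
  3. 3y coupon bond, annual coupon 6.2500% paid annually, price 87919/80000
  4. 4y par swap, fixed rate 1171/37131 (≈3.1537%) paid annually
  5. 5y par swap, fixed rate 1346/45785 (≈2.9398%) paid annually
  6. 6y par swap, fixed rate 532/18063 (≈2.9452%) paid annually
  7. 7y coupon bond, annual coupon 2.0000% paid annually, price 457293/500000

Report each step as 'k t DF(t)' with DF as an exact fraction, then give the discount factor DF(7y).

1 1 1911/2000
2 2 4763/5000
3 3 9221/10000
4 4 8829/10000
5 5 4327/5000
6 6 2101/2500
7 7 494/625
DF(7y) = 494/625 ≈ 0.790400

step 1 [1y] swap r/1=89/1911: DF=(1 − 89/1911·(0))/(1+89/1911) = 1911/2000 ≈ 0.955500
step 2 [2y] zero: DF = P = 4763/5000 ≈ 0.952600
step 3 [3y] bond c/1=1/16: DF=(87919/80000 − 1/16·(0.955500+0.952600))/(1+1/16) = 9221/10000 ≈ 0.922100
step 4 [4y] swap r/1=1171/37131: DF=(1 − 1171/37131·(0.955500+0.952600+0.922100))/(1+1171/37131) = 8829/10000 ≈ 0.882900
step 5 [5y] swap r/1=1346/45785: DF=(1 − 1346/45785·(0.955500+0.952600+0.922100+0.882900))/(1+1346/45785) = 4327/5000 ≈ 0.865400
step 6 [6y] swap r/1=532/18063: DF=(1 − 532/18063·(0.955500+0.952600+0.922100+0.882900+0.865400))/(1+532/18063) = 2101/2500 ≈ 0.840400
step 7 [7y] bond c/1=1/50: DF=(457293/500000 − 1/50·(0.955500+0.952600+0.922100+0.882900+0.865400+0.840400))/(1+1/50) = 494/625 ≈ 0.790400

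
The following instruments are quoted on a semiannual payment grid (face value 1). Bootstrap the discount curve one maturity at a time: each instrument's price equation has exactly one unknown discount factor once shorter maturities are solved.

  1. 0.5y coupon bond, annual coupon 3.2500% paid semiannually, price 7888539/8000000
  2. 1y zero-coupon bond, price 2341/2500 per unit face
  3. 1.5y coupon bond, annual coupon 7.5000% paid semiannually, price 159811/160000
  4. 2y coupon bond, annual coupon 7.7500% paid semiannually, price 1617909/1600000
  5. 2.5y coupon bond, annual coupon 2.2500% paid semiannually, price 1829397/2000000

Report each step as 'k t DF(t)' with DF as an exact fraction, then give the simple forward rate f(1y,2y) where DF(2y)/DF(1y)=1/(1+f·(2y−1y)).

step 1 [0.5y] bond c/2=13/800: DF=(7888539/8000000 − 13/800·(0))/(1+13/800) = 9703/10000 ≈ 0.970300
step 2 [1y] zero: DF = P = 2341/2500 ≈ 0.936400
step 3 [1.5y] bond c/2=3/80: DF=(159811/160000 − 3/80·(0.970300+0.936400))/(1+3/80) = 4469/5000 ≈ 0.893800
step 4 [2y] bond c/2=31/800: DF=(1617909/1600000 − 31/800·(0.970300+0.936400+0.893800))/(1+31/800) = 869/1000 ≈ 0.869000
step 5 [2.5y] bond c/2=9/800: DF=(1829397/2000000 − 9/800·(0.970300+0.936400+0.893800+0.869000))/(1+9/800) = 8637/10000 ≈ 0.863700

1 1/2 9703/10000
2 1 2341/2500
3 3/2 4469/5000
4 2 869/1000
5 5/2 8637/10000
f(1y,2y) = ((2341/2500)/(869/1000) − 1)/(1) = 337/4345 ≈ 7.7560%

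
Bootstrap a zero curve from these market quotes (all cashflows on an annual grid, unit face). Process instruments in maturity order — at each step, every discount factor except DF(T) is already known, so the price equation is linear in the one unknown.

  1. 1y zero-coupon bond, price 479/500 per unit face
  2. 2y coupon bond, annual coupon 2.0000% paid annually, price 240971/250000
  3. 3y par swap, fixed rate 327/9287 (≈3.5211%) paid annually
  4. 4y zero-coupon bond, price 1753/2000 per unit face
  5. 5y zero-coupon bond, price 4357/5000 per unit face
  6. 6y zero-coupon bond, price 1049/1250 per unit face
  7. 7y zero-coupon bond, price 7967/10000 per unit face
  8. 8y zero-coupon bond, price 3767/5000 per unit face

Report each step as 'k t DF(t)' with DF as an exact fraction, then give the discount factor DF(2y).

1 1 479/500
2 2 4631/5000
3 3 9019/10000
4 4 1753/2000
5 5 4357/5000
6 6 1049/1250
7 7 7967/10000
8 8 3767/5000
DF(2y) = 4631/5000 ≈ 0.926200

step 1 [1y] zero: DF = P = 479/500 ≈ 0.958000
step 2 [2y] bond c/1=1/50: DF=(240971/250000 − 1/50·(0.958000))/(1+1/50) = 4631/5000 ≈ 0.926200
step 3 [3y] swap r/1=327/9287: DF=(1 − 327/9287·(0.958000+0.926200))/(1+327/9287) = 9019/10000 ≈ 0.901900
step 4 [4y] zero: DF = P = 1753/2000 ≈ 0.876500
step 5 [5y] zero: DF = P = 4357/5000 ≈ 0.871400
step 6 [6y] zero: DF = P = 1049/1250 ≈ 0.839200
step 7 [7y] zero: DF = P = 7967/10000 ≈ 0.796700
step 8 [8y] zero: DF = P = 3767/5000 ≈ 0.753400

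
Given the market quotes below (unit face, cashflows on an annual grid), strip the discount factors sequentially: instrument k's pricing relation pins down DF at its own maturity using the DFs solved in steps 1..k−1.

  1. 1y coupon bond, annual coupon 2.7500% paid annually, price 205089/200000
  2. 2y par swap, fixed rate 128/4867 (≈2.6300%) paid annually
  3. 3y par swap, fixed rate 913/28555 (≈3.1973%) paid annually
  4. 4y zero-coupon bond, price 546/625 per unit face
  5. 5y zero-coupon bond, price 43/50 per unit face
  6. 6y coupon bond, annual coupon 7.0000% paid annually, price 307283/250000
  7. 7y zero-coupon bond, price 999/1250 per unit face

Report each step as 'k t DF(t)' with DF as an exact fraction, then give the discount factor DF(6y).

1 1 499/500
2 2 593/625
3 3 9087/10000
4 4 546/625
5 5 43/50
6 6 1697/2000
7 7 999/1250
DF(6y) = 1697/2000 ≈ 0.848500

step 1 [1y] bond c/1=11/400: DF=(205089/200000 − 11/400·(0))/(1+11/400) = 499/500 ≈ 0.998000
step 2 [2y] swap r/1=128/4867: DF=(1 − 128/4867·(0.998000))/(1+128/4867) = 593/625 ≈ 0.948800
step 3 [3y] swap r/1=913/28555: DF=(1 − 913/28555·(0.998000+0.948800))/(1+913/28555) = 9087/10000 ≈ 0.908700
step 4 [4y] zero: DF = P = 546/625 ≈ 0.873600
step 5 [5y] zero: DF = P = 43/50 ≈ 0.860000
step 6 [6y] bond c/1=7/100: DF=(307283/250000 − 7/100·(0.998000+0.948800+0.908700+0.873600+0.860000))/(1+7/100) = 1697/2000 ≈ 0.848500
step 7 [7y] zero: DF = P = 999/1250 ≈ 0.799200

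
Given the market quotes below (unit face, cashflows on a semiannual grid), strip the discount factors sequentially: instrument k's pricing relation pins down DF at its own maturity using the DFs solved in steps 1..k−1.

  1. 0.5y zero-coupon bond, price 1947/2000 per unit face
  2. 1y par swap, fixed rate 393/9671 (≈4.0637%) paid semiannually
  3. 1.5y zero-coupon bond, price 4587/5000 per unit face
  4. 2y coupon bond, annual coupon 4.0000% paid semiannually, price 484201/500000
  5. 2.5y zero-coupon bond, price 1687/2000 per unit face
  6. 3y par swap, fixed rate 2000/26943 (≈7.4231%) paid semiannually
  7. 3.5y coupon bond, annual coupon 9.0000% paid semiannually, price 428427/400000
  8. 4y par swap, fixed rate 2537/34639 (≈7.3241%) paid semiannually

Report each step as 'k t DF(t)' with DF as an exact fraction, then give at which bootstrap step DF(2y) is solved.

1 1/2 1947/2000
2 1 9607/10000
3 3/2 4587/5000
4 2 1787/2000
5 5/2 1687/2000
6 3 4/5
7 7/2 7929/10000
8 4 7463/10000
DF(2y) is solved at step 4

step 1 [0.5y] zero: DF = P = 1947/2000 ≈ 0.973500
step 2 [1y] swap r/2=393/19342: DF=(1 − 393/19342·(0.973500))/(1+393/19342) = 9607/10000 ≈ 0.960700
step 3 [1.5y] zero: DF = P = 4587/5000 ≈ 0.917400
step 4 [2y] bond c/2=1/50: DF=(484201/500000 − 1/50·(0.973500+0.960700+0.917400))/(1+1/50) = 1787/2000 ≈ 0.893500
step 5 [2.5y] zero: DF = P = 1687/2000 ≈ 0.843500
step 6 [3y] swap r/2=1000/26943: DF=(1 − 1000/26943·(0.973500+0.960700+0.917400+0.893500+0.843500))/(1+1000/26943) = 4/5 ≈ 0.800000
step 7 [3.5y] bond c/2=9/200: DF=(428427/400000 − 9/200·(0.973500+0.960700+0.917400+0.893500+0.843500+0.800000))/(1+9/200) = 7929/10000 ≈ 0.792900
step 8 [4y] swap r/2=2537/69278: DF=(1 − 2537/69278·(0.973500+0.960700+0.917400+0.893500+0.843500+0.800000+0.792900))/(1+2537/69278) = 7463/10000 ≈ 0.746300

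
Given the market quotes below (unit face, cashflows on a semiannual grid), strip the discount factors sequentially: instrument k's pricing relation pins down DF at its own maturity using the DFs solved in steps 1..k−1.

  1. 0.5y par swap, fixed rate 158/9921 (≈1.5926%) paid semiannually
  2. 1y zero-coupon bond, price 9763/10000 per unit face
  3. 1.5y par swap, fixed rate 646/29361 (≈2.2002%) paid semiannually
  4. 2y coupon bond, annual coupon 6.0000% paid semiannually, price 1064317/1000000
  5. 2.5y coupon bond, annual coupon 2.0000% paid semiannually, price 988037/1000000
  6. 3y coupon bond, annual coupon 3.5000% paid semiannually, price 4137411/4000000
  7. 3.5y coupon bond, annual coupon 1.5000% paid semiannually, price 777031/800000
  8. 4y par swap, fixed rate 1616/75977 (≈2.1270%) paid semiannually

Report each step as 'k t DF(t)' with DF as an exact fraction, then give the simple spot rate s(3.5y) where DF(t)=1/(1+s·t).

step 1 [0.5y] swap r/2=79/9921: DF=(1 − 79/9921·(0))/(1+79/9921) = 9921/10000 ≈ 0.992100
step 2 [1y] zero: DF = P = 9763/10000 ≈ 0.976300
step 3 [1.5y] swap r/2=323/29361: DF=(1 − 323/29361·(0.992100+0.976300))/(1+323/29361) = 9677/10000 ≈ 0.967700
step 4 [2y] bond c/2=3/100: DF=(1064317/1000000 − 3/100·(0.992100+0.976300+0.967700))/(1+3/100) = 4739/5000 ≈ 0.947800
step 5 [2.5y] bond c/2=1/100: DF=(988037/1000000 − 1/100·(0.992100+0.976300+0.967700+0.947800))/(1+1/100) = 4699/5000 ≈ 0.939800
step 6 [3y] bond c/2=7/400: DF=(4137411/4000000 − 7/400·(0.992100+0.976300+0.967700+0.947800+0.939800))/(1+7/400) = 1167/1250 ≈ 0.933600
step 7 [3.5y] bond c/2=3/400: DF=(777031/800000 − 3/400·(0.992100+0.976300+0.967700+0.947800+0.939800+0.933600))/(1+3/400) = 2303/2500 ≈ 0.921200
step 8 [4y] swap r/2=808/75977: DF=(1 − 808/75977·(0.992100+0.976300+0.967700+0.947800+0.939800+0.933600+0.921200))/(1+808/75977) = 1149/1250 ≈ 0.919200

1 1/2 9921/10000
2 1 9763/10000
3 3/2 9677/10000
4 2 4739/5000
5 5/2 4699/5000
6 3 1167/1250
7 7/2 2303/2500
8 4 1149/1250
s(3.5y) = (1/(2303/2500) − 1)/(7/2) = 394/16121 ≈ 2.4440%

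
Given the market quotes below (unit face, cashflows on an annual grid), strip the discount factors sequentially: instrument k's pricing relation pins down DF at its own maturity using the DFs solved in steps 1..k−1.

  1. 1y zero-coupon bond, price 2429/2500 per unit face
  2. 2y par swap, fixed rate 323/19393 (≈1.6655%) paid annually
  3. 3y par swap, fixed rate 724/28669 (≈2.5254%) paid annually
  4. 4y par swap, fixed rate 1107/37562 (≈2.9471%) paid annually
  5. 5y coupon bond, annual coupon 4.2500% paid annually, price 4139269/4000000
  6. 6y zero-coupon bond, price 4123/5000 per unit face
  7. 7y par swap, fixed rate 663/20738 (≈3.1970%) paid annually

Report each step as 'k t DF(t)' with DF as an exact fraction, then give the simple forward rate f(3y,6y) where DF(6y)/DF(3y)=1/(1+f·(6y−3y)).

1 1 2429/2500
2 2 9677/10000
3 3 2319/2500
4 4 8893/10000
5 5 1679/2000
6 6 4123/5000
7 7 8011/10000
f(3y,6y) = ((2319/2500)/(4123/5000) − 1)/(3) = 515/12369 ≈ 4.1636%

step 1 [1y] zero: DF = P = 2429/2500 ≈ 0.971600
step 2 [2y] swap r/1=323/19393: DF=(1 − 323/19393·(0.971600))/(1+323/19393) = 9677/10000 ≈ 0.967700
step 3 [3y] swap r/1=724/28669: DF=(1 − 724/28669·(0.971600+0.967700))/(1+724/28669) = 2319/2500 ≈ 0.927600
step 4 [4y] swap r/1=1107/37562: DF=(1 − 1107/37562·(0.971600+0.967700+0.927600))/(1+1107/37562) = 8893/10000 ≈ 0.889300
step 5 [5y] bond c/1=17/400: DF=(4139269/4000000 − 17/400·(0.971600+0.967700+0.927600+0.889300))/(1+17/400) = 1679/2000 ≈ 0.839500
step 6 [6y] zero: DF = P = 4123/5000 ≈ 0.824600
step 7 [7y] swap r/1=663/20738: DF=(1 − 663/20738·(0.971600+0.967700+0.927600+0.889300+0.839500+0.824600))/(1+663/20738) = 8011/10000 ≈ 0.801100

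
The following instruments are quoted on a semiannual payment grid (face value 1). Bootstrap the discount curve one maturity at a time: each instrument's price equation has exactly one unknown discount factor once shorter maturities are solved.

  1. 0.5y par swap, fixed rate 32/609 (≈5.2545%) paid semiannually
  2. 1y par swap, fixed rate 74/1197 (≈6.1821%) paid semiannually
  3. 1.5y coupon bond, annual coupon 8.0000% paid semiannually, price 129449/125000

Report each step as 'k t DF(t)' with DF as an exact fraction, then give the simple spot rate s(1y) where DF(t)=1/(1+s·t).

1 1/2 609/625
2 1 588/625
3 3/2 9221/10000
s(1y) = (1/(588/625) − 1)/(1) = 37/588 ≈ 6.2925%

step 1 [0.5y] swap r/2=16/609: DF=(1 − 16/609·(0))/(1+16/609) = 609/625 ≈ 0.974400
step 2 [1y] swap r/2=37/1197: DF=(1 − 37/1197·(0.974400))/(1+37/1197) = 588/625 ≈ 0.940800
step 3 [1.5y] bond c/2=1/25: DF=(129449/125000 − 1/25·(0.974400+0.940800))/(1+1/25) = 9221/10000 ≈ 0.922100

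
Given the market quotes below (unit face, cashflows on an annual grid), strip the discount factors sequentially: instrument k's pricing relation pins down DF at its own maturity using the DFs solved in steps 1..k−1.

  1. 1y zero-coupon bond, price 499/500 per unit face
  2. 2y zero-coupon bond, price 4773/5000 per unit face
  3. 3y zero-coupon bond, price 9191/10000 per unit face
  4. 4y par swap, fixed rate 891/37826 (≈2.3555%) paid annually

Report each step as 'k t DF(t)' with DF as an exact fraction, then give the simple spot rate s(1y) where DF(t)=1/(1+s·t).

1 1 499/500
2 2 4773/5000
3 3 9191/10000
4 4 9109/10000
s(1y) = (1/(499/500) − 1)/(1) = 1/499 ≈ 0.2004%

step 1 [1y] zero: DF = P = 499/500 ≈ 0.998000
step 2 [2y] zero: DF = P = 4773/5000 ≈ 0.954600
step 3 [3y] zero: DF = P = 9191/10000 ≈ 0.919100
step 4 [4y] swap r/1=891/37826: DF=(1 − 891/37826·(0.998000+0.954600+0.919100))/(1+891/37826) = 9109/10000 ≈ 0.910900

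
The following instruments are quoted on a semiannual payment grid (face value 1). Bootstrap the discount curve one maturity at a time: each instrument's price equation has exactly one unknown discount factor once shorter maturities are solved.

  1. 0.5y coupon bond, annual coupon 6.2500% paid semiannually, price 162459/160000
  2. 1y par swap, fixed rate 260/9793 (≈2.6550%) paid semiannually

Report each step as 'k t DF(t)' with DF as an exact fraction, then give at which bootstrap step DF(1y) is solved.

step 1 [0.5y] bond c/2=1/32: DF=(162459/160000 − 1/32·(0))/(1+1/32) = 4923/5000 ≈ 0.984600
step 2 [1y] swap r/2=130/9793: DF=(1 − 130/9793·(0.984600))/(1+130/9793) = 487/500 ≈ 0.974000

1 1/2 4923/5000
2 1 487/500
DF(1y) is solved at step 2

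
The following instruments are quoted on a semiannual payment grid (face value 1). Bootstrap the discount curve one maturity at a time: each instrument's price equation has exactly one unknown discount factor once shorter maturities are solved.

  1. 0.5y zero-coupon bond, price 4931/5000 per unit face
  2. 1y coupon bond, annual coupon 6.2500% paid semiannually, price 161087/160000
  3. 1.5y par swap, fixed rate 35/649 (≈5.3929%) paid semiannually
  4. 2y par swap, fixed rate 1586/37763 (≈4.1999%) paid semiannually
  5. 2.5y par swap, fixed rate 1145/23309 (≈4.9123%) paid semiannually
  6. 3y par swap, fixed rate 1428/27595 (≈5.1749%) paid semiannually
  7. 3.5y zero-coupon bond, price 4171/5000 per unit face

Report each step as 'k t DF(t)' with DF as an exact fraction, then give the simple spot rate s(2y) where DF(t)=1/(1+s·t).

1 1/2 4931/5000
2 1 1183/1250
3 3/2 923/1000
4 2 9207/10000
5 5/2 1771/2000
6 3 2143/2500
7 7/2 4171/5000
s(2y) = (1/(9207/10000) − 1)/(2) = 793/18414 ≈ 4.3065%

step 1 [0.5y] zero: DF = P = 4931/5000 ≈ 0.986200
step 2 [1y] bond c/2=1/32: DF=(161087/160000 − 1/32·(0.986200))/(1+1/32) = 1183/1250 ≈ 0.946400
step 3 [1.5y] swap r/2=35/1298: DF=(1 − 35/1298·(0.986200+0.946400))/(1+35/1298) = 923/1000 ≈ 0.923000
step 4 [2y] swap r/2=793/37763: DF=(1 − 793/37763·(0.986200+0.946400+0.923000))/(1+793/37763) = 9207/10000 ≈ 0.920700
step 5 [2.5y] swap r/2=1145/46618: DF=(1 − 1145/46618·(0.986200+0.946400+0.923000+0.920700))/(1+1145/46618) = 1771/2000 ≈ 0.885500
step 6 [3y] swap r/2=714/27595: DF=(1 − 714/27595·(0.986200+0.946400+0.923000+0.920700+0.885500))/(1+714/27595) = 2143/2500 ≈ 0.857200
step 7 [3.5y] zero: DF = P = 4171/5000 ≈ 0.834200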